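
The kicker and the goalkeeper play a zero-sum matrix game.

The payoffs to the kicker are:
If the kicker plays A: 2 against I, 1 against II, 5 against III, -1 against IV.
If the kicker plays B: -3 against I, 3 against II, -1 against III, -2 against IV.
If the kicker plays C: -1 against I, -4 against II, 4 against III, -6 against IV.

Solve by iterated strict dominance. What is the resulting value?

Row C is strictly dominated by row A (2>-1, 1>-4, 5>4, -1>-6); eliminate C.
Column II is strictly dominated by IV for the goalkeeper (-1<1, -2<3); eliminate II.
Column III is strictly dominated by I for the goalkeeper (2<5, -3<-1); eliminate III.
Row B is strictly dominated by row A (2>-3, -1>-2); eliminate B.
Column I is strictly dominated by IV for the goalkeeper (-1<2); eliminate I.
Only (A, IV) remains, with payoff -1.

-1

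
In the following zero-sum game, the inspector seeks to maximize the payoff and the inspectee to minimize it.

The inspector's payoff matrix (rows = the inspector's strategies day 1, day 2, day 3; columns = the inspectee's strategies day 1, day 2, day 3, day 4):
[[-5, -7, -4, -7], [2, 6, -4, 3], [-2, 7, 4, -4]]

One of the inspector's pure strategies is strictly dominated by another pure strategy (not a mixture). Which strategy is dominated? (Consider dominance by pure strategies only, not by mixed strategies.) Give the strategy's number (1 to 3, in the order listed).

1

Compare day 1 with day 3: -2 > -5, 7 > -7, 4 > -4, -4 > -7.
So day 3 strictly dominates day 1 for the inspector; day 1 is strictly dominated.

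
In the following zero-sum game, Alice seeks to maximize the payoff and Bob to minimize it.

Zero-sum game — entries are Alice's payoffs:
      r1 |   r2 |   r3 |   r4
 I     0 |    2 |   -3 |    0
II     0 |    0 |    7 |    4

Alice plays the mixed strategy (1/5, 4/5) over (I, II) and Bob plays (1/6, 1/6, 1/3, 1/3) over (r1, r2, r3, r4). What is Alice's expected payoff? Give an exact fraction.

14/5

Against (1/6, 1/6, 1/3, 1/3), each row's expected payoff is I: -2/3; II: 11/3.
Taking the (1/5, 4/5)-weighted average: (1/5)·(-2/3) + (4/5)·(11/3) = 14/5.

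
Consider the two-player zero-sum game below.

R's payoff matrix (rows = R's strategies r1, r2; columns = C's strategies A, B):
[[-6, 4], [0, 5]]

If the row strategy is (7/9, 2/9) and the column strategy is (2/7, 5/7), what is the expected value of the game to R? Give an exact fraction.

106/63

Against (2/7, 5/7), each row's expected payoff is r1: 8/7; r2: 25/7.
Taking the (7/9, 2/9)-weighted average: (7/9)·(8/7) + (2/9)·(25/7) = 106/63.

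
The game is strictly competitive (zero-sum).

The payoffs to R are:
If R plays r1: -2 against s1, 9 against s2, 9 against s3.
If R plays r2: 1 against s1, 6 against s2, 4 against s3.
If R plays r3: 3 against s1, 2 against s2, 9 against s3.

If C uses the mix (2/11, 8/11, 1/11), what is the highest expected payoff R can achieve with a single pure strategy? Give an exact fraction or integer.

r1: (-2)·(2/11) + (9)·(8/11) + (9)·(1/11) = 7.
r2: (1)·(2/11) + (6)·(8/11) + (4)·(1/11) = 54/11.
r3: (3)·(2/11) + (2)·(8/11) + (9)·(1/11) = 31/11.
The best pure response is r1 with expected payoff 7.

7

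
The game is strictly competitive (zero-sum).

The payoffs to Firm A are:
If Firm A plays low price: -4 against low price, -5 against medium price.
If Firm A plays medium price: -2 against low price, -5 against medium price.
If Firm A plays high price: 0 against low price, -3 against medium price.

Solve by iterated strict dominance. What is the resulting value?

Column low price is strictly dominated by medium price for Firm B (-5<-4, -5<-2, -3<0); eliminate low price.
Row medium price is strictly dominated by row high price (-3>-5); eliminate medium price.
Row low price is strictly dominated by row high price (-3>-5); eliminate low price.
Only (high price, medium price) remains, with payoff -3.

-3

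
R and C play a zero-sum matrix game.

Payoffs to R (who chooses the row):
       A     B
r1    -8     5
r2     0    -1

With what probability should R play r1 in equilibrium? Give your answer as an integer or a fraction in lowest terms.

1/14

Row minima are -8 and -1, so R's maximin is -1; column maxima are 0 and 5, so C's minimax is 0. These differ, so the equilibrium is in mixed strategies.
Let R play r1 with probability p. C is indifferent when −8p = 5p − (1−p), giving p = 1/14.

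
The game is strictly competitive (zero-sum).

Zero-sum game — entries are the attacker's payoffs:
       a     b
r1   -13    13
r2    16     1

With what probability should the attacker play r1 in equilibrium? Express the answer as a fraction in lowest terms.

15/41

Row minima are -13 and 1, so the attacker's maximin is 1; column maxima are 16 and 13, so the defender's minimax is 13. These differ, so the equilibrium is in mixed strategies.
Let the attacker play r1 with probability p. The defender is indifferent when −13p + 16(1−p) = 13p + (1−p), giving p = 15/41.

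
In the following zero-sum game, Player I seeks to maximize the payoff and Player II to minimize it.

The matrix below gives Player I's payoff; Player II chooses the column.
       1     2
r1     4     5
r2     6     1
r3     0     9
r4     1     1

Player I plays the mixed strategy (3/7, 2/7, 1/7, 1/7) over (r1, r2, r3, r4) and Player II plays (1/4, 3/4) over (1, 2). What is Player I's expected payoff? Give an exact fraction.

53/14

Against (1/4, 3/4), each row's expected payoff is r1: 19/4; r2: 9/4; r3: 27/4; r4: 1.
Taking the (3/7, 2/7, 1/7, 1/7)-weighted average: (3/7)·(19/4) + (2/7)·(9/4) + (1/7)·(27/4) + (1/7)·(1) = 53/14.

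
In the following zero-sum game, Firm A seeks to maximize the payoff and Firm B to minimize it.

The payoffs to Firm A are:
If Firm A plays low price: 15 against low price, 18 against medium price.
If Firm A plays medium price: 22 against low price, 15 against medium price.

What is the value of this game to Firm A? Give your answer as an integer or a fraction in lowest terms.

Row minima are 15 and 15, so Firm A's maximin is 15; column maxima are 22 and 18, so Firm B's minimax is 18. These differ, so the equilibrium is in mixed strategies.
Let Firm A play low price with probability p. Firm B is indifferent when 15p + 22(1−p) = 18p + 15(1−p), giving p = 7/10.
Let Firm B play low price with probability q. Firm A is indifferent when 15q + 18(1−q) = 22q + 15(1−q), giving q = 3/10.
The value is 15·(3/10) + (18)·(7/10) = 171/10.

171/10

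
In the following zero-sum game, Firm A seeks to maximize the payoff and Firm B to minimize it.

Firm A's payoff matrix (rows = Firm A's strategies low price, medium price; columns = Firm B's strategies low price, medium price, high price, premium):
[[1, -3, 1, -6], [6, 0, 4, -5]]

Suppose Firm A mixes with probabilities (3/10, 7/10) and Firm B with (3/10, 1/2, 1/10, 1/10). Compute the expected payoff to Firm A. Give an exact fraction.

Against (3/10, 1/2, 1/10, 1/10), each row's expected payoff is low price: -17/10; medium price: 17/10.
Taking the (3/10, 7/10)-weighted average: (3/10)·(-17/10) + (7/10)·(17/10) = 17/25.

17/25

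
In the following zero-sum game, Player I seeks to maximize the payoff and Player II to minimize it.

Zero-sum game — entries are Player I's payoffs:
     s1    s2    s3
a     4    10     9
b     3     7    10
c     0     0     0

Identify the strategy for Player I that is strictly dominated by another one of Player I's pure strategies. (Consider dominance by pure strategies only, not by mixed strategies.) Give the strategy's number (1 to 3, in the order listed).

Compare c with a: 4 > 0, 10 > 0, 9 > 0.
So a strictly dominates c for Player I; c is strictly dominated.

3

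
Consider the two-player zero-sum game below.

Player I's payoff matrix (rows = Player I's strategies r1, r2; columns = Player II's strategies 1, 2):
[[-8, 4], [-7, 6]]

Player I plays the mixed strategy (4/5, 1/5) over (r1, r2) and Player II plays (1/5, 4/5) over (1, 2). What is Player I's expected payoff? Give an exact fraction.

Against (1/5, 4/5), each row's expected payoff is r1: 8/5; r2: 17/5.
Taking the (4/5, 1/5)-weighted average: (4/5)·(8/5) + (1/5)·(17/5) = 49/25.

49/25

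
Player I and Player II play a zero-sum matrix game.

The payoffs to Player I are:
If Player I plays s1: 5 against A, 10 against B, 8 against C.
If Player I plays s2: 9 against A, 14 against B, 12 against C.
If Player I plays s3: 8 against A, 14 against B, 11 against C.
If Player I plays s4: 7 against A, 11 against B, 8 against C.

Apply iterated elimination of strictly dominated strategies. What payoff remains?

9

Row s4 is strictly dominated by row s2 (9>7, 14>11, 12>8); eliminate s4.
Column B is strictly dominated by A for Player II (5<10, 9<14, 8<14); eliminate B.
Column C is strictly dominated by A for Player II (5<8, 9<12, 8<11); eliminate C.
Row s3 is strictly dominated by row s2 (9>8); eliminate s3.
Row s1 is strictly dominated by row s2 (9>5); eliminate s1.
Only (s2, A) remains, with payoff 9.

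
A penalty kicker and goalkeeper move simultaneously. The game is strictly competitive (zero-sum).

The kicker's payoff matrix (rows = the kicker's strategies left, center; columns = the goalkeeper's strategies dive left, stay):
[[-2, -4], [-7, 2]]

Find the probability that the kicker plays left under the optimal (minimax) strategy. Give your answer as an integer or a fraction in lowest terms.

9/11

Row minima are -4 and -7, so the kicker's maximin is -4; column maxima are -2 and 2, so the goalkeeper's minimax is -2. These differ, so the equilibrium is in mixed strategies.
Let the kicker play left with probability p. The goalkeeper is indifferent when −2p − 7(1−p) = −4p + 2(1−p), giving p = 9/11.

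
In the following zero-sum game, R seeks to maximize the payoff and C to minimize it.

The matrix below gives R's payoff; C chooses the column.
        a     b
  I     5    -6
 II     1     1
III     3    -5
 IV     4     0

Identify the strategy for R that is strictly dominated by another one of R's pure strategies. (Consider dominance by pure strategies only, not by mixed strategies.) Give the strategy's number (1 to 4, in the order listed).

Compare III with IV: 4 > 3, 0 > -5.
So IV strictly dominates III for R; III is strictly dominated.

3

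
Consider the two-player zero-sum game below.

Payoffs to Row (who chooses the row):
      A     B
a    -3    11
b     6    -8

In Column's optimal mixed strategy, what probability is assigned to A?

Row minima are -3 and -8, so Row's maximin is -3; column maxima are 6 and 11, so Column's minimax is 6. These differ, so the equilibrium is in mixed strategies.
Let Column play A with probability q. Row is indifferent when −3q + 11(1−q) = 6q − 8(1−q), giving q = 19/28.

19/28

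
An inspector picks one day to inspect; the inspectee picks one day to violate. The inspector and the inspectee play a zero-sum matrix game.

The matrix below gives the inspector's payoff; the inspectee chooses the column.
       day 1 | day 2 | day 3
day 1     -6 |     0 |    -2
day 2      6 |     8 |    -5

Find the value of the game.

Column day 2 is strictly dominated by day 1 for the inspectee (it gives the inspector more in every row).
The remaining 2×2 game on (day 1, day 2) × (day 1, day 3) has no saddle point. Let the inspector play day 1 with probability p; indifference gives −6p + 6(1−p) = −2p − 5(1−p), so p = 11/15.
Similarly the inspectee's optimal q on day 1 is 1/5, and the value is -6·(1/5) + (-2)·(4/5) = -14/5.

-14/5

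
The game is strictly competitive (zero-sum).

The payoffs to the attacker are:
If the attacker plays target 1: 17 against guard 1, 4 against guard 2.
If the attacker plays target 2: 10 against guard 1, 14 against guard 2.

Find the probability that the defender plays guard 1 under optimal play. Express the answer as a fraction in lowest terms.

10/17

Row minima are 4 and 10, so the attacker's maximin is 10; column maxima are 17 and 14, so the defender's minimax is 14. These differ, so the equilibrium is in mixed strategies.
Let the defender play guard 1 with probability q. The attacker is indifferent when 17q + 4(1−q) = 10q + 14(1−q), giving q = 10/17.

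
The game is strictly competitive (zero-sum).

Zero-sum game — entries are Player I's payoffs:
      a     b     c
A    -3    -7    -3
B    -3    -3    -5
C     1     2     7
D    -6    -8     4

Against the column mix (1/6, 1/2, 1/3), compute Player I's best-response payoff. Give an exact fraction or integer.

7/2

A: (-3)·(1/6) + (-7)·(1/2) + (-3)·(1/3) = -5.
B: (-3)·(1/6) + (-3)·(1/2) + (-5)·(1/3) = -11/3.
C: (1)·(1/6) + (2)·(1/2) + (7)·(1/3) = 7/2.
D: (-6)·(1/6) + (-8)·(1/2) + (4)·(1/3) = -11/3.
The best pure response is C with expected payoff 7/2.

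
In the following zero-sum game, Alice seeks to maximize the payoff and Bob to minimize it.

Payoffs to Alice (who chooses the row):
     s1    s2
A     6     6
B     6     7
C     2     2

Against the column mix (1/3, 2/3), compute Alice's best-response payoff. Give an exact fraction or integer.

A: (6)·(1/3) + (6)·(2/3) = 6.
B: (6)·(1/3) + (7)·(2/3) = 20/3.
C: (2)·(1/3) + (2)·(2/3) = 2.
The best pure response is B with expected payoff 20/3.

20/3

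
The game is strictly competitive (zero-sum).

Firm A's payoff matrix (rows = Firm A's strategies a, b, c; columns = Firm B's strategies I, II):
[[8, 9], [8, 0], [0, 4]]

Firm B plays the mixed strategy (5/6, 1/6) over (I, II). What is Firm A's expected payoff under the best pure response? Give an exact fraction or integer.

49/6

a: (8)·(5/6) + (9)·(1/6) = 49/6.
b: (8)·(5/6) + (0)·(1/6) = 20/3.
c: (0)·(5/6) + (4)·(1/6) = 2/3.
The best pure response is a with expected payoff 49/6.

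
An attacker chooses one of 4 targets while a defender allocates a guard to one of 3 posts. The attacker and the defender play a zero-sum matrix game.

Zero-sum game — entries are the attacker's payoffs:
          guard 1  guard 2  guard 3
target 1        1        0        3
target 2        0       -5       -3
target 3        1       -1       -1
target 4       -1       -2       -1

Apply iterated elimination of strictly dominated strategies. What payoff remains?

Row target 2 is strictly dominated by row target 1 (1>0, 0>-5, 3>-3); eliminate target 2.
Row target 4 is strictly dominated by row target 1 (1>-1, 0>-2, 3>-1); eliminate target 4.
Column guard 1 is strictly dominated by guard 2 for the defender (0<1, -1<1); eliminate guard 1.
Row target 3 is strictly dominated by row target 1 (0>-1, 3>-1); eliminate target 3.
Column guard 3 is strictly dominated by guard 2 for the defender (0<3); eliminate guard 3.
Only (target 1, guard 2) remains, with payoff 0.

0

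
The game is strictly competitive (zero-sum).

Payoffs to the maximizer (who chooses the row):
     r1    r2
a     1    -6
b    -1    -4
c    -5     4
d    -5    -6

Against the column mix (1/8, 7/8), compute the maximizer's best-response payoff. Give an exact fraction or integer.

23/8

a: (1)·(1/8) + (-6)·(7/8) = -41/8.
b: (-1)·(1/8) + (-4)·(7/8) = -29/8.
c: (-5)·(1/8) + (4)·(7/8) = 23/8.
d: (-5)·(1/8) + (-6)·(7/8) = -47/8.
The best pure response is c with expected payoff 23/8.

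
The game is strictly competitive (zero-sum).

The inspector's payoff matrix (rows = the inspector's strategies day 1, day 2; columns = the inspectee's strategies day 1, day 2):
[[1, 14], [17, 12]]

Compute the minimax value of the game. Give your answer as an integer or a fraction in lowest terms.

Row minima are 1 and 12, so the inspector's maximin is 12; column maxima are 17 and 14, so the inspectee's minimax is 14. These differ, so the equilibrium is in mixed strategies.
Let the inspector play day 1 with probability p. The inspectee is indifferent when p + 17(1−p) = 14p + 12(1−p), giving p = 5/18.
Let the inspectee play day 1 with probability q. The inspector is indifferent when q + 14(1−q) = 17q + 12(1−q), giving q = 1/9.
The value is 1·(1/9) + (14)·(8/9) = 113/9.

113/9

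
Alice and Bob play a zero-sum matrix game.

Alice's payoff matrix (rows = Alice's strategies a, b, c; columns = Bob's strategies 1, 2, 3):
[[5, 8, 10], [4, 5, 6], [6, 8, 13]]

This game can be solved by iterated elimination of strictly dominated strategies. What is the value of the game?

Column 3 is strictly dominated by 1 for Bob (5<10, 4<6, 6<13); eliminate 3.
Row b is strictly dominated by row a (5>4, 8>5); eliminate b.
Column 2 is strictly dominated by 1 for Bob (5<8, 6<8); eliminate 2.
Row a is strictly dominated by row c (6>5); eliminate a.
Only (c, 1) remains, with payoff 6.

6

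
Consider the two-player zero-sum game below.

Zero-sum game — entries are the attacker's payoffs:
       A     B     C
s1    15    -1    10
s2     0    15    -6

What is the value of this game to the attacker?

Column A is strictly dominated by C for the defender (it gives the attacker more in every row).
The remaining 2×2 game on (s1, s2) × (B, C) has no saddle point. Let the attacker play s1 with probability p; indifference gives −p + 15(1−p) = 10p − 6(1−p), so p = 21/32.
Similarly the defender's optimal q on B is 1/2, and the value is -1·(1/2) + (10)·(1/2) = 9/2.

9/2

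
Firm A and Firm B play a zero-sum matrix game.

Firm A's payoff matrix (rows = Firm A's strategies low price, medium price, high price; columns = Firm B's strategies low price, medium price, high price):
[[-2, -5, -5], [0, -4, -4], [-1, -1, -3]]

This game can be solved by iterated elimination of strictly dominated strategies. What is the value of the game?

Column low price is strictly dominated by high price for Firm B (-5<-2, -4<0, -3<-1); eliminate low price.
Row medium price is strictly dominated by row high price (-1>-4, -3>-4); eliminate medium price.
Row low price is strictly dominated by row high price (-1>-5, -3>-5); eliminate low price.
Column medium price is strictly dominated by high price for Firm B (-3<-1); eliminate medium price.
Only (high price, high price) remains, with payoff -3.

-3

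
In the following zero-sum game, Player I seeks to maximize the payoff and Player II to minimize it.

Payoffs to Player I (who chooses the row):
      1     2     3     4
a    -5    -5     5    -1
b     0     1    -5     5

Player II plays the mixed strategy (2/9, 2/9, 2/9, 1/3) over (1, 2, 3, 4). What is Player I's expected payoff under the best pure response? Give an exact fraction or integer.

a: (-5)·(2/9) + (-5)·(2/9) + (5)·(2/9) + (-1)·(1/3) = -13/9.
b: (0)·(2/9) + (1)·(2/9) + (-5)·(2/9) + (5)·(1/3) = 7/9.
The best pure response is b with expected payoff 7/9.

7/9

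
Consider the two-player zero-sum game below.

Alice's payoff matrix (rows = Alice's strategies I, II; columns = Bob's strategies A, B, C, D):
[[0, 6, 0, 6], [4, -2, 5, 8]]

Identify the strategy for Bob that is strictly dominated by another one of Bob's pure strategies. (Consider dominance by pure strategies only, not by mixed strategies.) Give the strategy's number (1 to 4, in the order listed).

4

Bob prefers columns that give Alice less. Compare D with A: 0 < 6, 4 < 8.
So A strictly dominates D for Bob; D is strictly dominated.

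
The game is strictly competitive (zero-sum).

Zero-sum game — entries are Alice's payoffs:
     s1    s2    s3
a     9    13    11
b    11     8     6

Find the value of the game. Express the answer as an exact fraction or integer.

67/7

Column s2 is strictly dominated by s3 for Bob (it gives Alice more in every row).
The remaining 2×2 game on (a, b) × (s1, s3) has no saddle point. Let Alice play a with probability p; indifference gives 9p + 11(1−p) = 11p + 6(1−p), so p = 5/7.
Similarly Bob's optimal q on s1 is 5/7, and the value is 9·(5/7) + (11)·(2/7) = 67/7.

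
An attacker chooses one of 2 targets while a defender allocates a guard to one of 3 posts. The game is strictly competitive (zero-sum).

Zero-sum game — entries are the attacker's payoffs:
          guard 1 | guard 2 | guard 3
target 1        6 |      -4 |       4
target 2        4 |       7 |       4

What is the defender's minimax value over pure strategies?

The worst case (largest entry) in each column is guard 1: 6, guard 2: 7, guard 3: 4.
The best (smallest) of these is 4.

4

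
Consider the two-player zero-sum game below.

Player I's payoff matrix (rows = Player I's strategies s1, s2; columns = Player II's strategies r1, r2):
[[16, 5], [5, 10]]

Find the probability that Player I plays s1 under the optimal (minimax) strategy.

5/16

Row minima are 5 and 5, so Player I's maximin is 5; column maxima are 16 and 10, so Player II's minimax is 10. These differ, so the equilibrium is in mixed strategies.
Let Player I play s1 with probability p. Player II is indifferent when 16p + 5(1−p) = 5p + 10(1−p), giving p = 5/16.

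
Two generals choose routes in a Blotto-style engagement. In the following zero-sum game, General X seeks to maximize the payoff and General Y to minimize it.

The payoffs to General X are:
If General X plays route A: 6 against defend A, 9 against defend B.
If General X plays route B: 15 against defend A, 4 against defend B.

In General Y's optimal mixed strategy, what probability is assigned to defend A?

Row minima are 6 and 4, so General X's maximin is 6; column maxima are 15 and 9, so General Y's minimax is 9. These differ, so the equilibrium is in mixed strategies.
Let General Y play defend A with probability q. General X is indifferent when 6q + 9(1−q) = 15q + 4(1−q), giving q = 5/14.

5/14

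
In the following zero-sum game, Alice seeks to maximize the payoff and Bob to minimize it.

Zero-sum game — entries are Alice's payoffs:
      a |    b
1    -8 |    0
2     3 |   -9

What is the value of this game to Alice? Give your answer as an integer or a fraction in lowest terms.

Row minima are -8 and -9, so Alice's maximin is -8; column maxima are 3 and 0, so Bob's minimax is 0. These differ, so the equilibrium is in mixed strategies.
Let Alice play 1 with probability p. Bob is indifferent when −8p + 3(1−p) = −9(1−p), giving p = 3/5.
Let Bob play a with probability q. Alice is indifferent when −8q = 3q − 9(1−q), giving q = 9/20.
The value is -8·(9/20) + (0)·(11/20) = -18/5.

-18/5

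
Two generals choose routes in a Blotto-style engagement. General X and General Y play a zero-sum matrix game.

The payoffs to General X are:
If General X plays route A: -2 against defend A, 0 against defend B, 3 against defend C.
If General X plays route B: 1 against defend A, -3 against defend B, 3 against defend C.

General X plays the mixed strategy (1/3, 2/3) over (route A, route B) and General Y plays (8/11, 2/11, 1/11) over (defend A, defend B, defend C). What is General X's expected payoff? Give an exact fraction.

-1/11

Against (8/11, 2/11, 1/11), each row's expected payoff is route A: -13/11; route B: 5/11.
Taking the (1/3, 2/3)-weighted average: (1/3)·(-13/11) + (2/3)·(5/11) = -1/11.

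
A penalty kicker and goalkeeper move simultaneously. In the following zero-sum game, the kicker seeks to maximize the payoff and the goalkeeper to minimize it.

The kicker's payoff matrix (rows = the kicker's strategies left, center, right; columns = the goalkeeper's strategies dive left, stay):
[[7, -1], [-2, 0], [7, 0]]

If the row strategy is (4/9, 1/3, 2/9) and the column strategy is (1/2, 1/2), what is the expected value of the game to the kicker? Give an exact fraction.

16/9

Against (1/2, 1/2), each row's expected payoff is left: 3; center: -1; right: 7/2.
Taking the (4/9, 1/3, 2/9)-weighted average: (4/9)·(3) + (1/3)·(-1) + (2/9)·(7/2) = 16/9.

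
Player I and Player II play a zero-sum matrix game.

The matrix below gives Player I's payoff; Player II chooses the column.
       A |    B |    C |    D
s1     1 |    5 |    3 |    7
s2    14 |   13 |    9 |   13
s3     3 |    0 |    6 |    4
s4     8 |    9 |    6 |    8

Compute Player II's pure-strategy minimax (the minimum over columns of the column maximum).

The worst case (largest entry) in each column is A: 14, B: 13, C: 9, D: 13.
The best (smallest) of these is 9.

9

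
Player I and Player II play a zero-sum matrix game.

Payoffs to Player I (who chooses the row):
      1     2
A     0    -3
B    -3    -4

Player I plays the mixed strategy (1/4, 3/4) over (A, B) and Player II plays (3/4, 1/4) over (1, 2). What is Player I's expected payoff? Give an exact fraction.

Against (3/4, 1/4), each row's expected payoff is A: -3/4; B: -13/4.
Taking the (1/4, 3/4)-weighted average: (1/4)·(-3/4) + (3/4)·(-13/4) = -21/8.

-21/8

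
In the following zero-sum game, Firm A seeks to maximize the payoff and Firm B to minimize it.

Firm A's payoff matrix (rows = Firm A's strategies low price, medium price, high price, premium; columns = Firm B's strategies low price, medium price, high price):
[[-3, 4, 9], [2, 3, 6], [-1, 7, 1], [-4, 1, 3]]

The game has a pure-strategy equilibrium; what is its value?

2

Row minima: -3, 2, -1, -4 → Firm A's maximin is 2.
Column maxima: 2, 7, 9 → Firm B's minimax is 2.
They coincide at (medium price, low price), so the value is 2.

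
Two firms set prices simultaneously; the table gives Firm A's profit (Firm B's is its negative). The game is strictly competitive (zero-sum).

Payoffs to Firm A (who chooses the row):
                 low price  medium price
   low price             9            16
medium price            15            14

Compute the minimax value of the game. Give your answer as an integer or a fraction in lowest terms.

Row minima are 9 and 14, so Firm A's maximin is 14; column maxima are 15 and 16, so Firm B's minimax is 15. These differ, so the equilibrium is in mixed strategies.
Let Firm A play low price with probability p. Firm B is indifferent when 9p + 15(1−p) = 16p + 14(1−p), giving p = 1/8.
Let Firm B play low price with probability q. Firm A is indifferent when 9q + 16(1−q) = 15q + 14(1−q), giving q = 1/4.
The value is 9·(1/4) + (16)·(3/4) = 57/4.

57/4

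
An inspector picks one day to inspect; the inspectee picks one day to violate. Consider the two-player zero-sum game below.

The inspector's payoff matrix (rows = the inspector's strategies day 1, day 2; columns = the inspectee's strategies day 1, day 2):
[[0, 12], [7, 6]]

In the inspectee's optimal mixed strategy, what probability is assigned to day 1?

6/13

Row minima are 0 and 6, so the inspector's maximin is 6; column maxima are 7 and 12, so the inspectee's minimax is 7. These differ, so the equilibrium is in mixed strategies.
Let the inspectee play day 1 with probability q. The inspector is indifferent when 12(1−q) = 7q + 6(1−q), giving q = 6/13.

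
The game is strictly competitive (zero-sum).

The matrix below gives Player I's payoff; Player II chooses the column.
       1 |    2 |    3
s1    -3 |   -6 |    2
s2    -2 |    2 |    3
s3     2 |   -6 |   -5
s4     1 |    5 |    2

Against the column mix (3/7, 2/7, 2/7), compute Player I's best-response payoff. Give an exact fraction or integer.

s1: (-3)·(3/7) + (-6)·(2/7) + (2)·(2/7) = -17/7.
s2: (-2)·(3/7) + (2)·(2/7) + (3)·(2/7) = 4/7.
s3: (2)·(3/7) + (-6)·(2/7) + (-5)·(2/7) = -16/7.
s4: (1)·(3/7) + (5)·(2/7) + (2)·(2/7) = 17/7.
The best pure response is s4 with expected payoff 17/7.

17/7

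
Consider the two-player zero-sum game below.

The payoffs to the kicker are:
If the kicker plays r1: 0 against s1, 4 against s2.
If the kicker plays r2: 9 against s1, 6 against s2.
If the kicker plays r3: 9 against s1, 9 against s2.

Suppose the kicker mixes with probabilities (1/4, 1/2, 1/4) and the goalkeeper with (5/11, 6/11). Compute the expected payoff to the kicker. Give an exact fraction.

285/44

Against (5/11, 6/11), each row's expected payoff is r1: 24/11; r2: 81/11; r3: 9.
Taking the (1/4, 1/2, 1/4)-weighted average: (1/4)·(24/11) + (1/2)·(81/11) + (1/4)·(9) = 285/44.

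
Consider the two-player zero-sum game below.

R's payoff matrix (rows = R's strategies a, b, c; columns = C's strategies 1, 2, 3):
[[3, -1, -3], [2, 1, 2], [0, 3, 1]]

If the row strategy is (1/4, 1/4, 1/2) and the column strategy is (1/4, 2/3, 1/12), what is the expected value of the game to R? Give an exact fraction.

4/3

Against (1/4, 2/3, 1/12), each row's expected payoff is a: -1/6; b: 4/3; c: 25/12.
Taking the (1/4, 1/4, 1/2)-weighted average: (1/4)·(-1/6) + (1/4)·(4/3) + (1/2)·(25/12) = 4/3.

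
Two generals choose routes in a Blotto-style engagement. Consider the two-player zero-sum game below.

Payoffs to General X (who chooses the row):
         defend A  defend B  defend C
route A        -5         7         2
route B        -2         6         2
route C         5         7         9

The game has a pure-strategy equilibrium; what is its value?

Row minima: -5, -2, 5 → General X's maximin is 5.
Column maxima: 5, 7, 9 → General Y's minimax is 5.
They coincide at (route C, defend A), so the value is 5.

5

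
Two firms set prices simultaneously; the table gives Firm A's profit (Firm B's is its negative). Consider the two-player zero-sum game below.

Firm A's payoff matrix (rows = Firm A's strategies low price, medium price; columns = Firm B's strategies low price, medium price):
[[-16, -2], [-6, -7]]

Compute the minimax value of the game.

Row minima are -16 and -7, so Firm A's maximin is -7; column maxima are -6 and -2, so Firm B's minimax is -6. These differ, so the equilibrium is in mixed strategies.
Let Firm A play low price with probability p. Firm B is indifferent when −16p − 6(1−p) = −2p − 7(1−p), giving p = 1/15.
Let Firm B play low price with probability q. Firm A is indifferent when −16q − 2(1−q) = −6q − 7(1−q), giving q = 1/3.
The value is -16·(1/3) + (-2)·(2/3) = -20/3.

-20/3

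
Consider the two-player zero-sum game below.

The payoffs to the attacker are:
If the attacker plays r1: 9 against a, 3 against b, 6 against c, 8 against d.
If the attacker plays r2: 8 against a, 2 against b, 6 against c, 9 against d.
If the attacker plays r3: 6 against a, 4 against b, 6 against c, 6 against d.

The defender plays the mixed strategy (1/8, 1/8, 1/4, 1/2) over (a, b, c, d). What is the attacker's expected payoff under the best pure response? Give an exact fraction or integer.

29/4

r1: (9)·(1/8) + (3)·(1/8) + (6)·(1/4) + (8)·(1/2) = 7.
r2: (8)·(1/8) + (2)·(1/8) + (6)·(1/4) + (9)·(1/2) = 29/4.
r3: (6)·(1/8) + (4)·(1/8) + (6)·(1/4) + (6)·(1/2) = 23/4.
The best pure response is r2 with expected payoff 29/4.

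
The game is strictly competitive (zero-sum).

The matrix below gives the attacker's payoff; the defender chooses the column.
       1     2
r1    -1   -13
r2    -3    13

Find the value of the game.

-13/7

Row minima are -13 and -3, so the attacker's maximin is -3; column maxima are -1 and 13, so the defender's minimax is -1. These differ, so the equilibrium is in mixed strategies.
Let the attacker play r1 with probability p. The defender is indifferent when −p − 3(1−p) = −13p + 13(1−p), giving p = 4/7.
Let the defender play 1 with probability q. The attacker is indifferent when −q − 13(1−q) = −3q + 13(1−q), giving q = 13/14.
The value is -1·(13/14) + (-13)·(1/14) = -13/7.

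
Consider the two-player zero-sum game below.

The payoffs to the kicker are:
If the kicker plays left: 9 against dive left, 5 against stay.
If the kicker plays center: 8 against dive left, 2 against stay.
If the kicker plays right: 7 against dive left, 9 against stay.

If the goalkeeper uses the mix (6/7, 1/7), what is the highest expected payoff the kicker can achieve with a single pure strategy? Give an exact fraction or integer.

left: (9)·(6/7) + (5)·(1/7) = 59/7.
center: (8)·(6/7) + (2)·(1/7) = 50/7.
right: (7)·(6/7) + (9)·(1/7) = 51/7.
The best pure response is left with expected payoff 59/7.

59/7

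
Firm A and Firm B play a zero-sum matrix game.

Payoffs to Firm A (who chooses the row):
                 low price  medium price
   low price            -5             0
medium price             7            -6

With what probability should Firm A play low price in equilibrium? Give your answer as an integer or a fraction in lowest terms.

13/18

Row minima are -5 and -6, so Firm A's maximin is -5; column maxima are 7 and 0, so Firm B's minimax is 0. These differ, so the equilibrium is in mixed strategies.
Let Firm A play low price with probability p. Firm B is indifferent when −5p + 7(1−p) = −6(1−p), giving p = 13/18.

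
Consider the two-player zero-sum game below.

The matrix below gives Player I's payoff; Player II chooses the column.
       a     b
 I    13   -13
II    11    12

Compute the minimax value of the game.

299/27

Row minima are -13 and 11, so Player I's maximin is 11; column maxima are 13 and 12, so Player II's minimax is 12. These differ, so the equilibrium is in mixed strategies.
Let Player I play I with probability p. Player II is indifferent when 13p + 11(1−p) = −13p + 12(1−p), giving p = 1/27.
Let Player II play a with probability q. Player I is indifferent when 13q − 13(1−q) = 11q + 12(1−q), giving q = 25/27.
The value is 13·(25/27) + (-13)·(2/27) = 299/27.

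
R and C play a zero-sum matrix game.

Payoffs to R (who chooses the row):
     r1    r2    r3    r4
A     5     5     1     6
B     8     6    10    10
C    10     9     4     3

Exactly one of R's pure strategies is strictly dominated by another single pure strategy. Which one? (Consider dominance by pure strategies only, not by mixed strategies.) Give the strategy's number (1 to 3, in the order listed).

Compare A with B: 8 > 5, 6 > 5, 10 > 1, 10 > 6.
So B strictly dominates A for R; A is strictly dominated.

1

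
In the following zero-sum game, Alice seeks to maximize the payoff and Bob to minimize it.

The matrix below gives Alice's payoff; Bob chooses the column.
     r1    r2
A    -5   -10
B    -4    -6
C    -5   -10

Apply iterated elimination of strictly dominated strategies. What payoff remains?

-6

Column r1 is strictly dominated by r2 for Bob (-10<-5, -6<-4, -10<-5); eliminate r1.
Row A is strictly dominated by row B (-6>-10); eliminate A.
Row C is strictly dominated by row B (-6>-10); eliminate C.
Only (B, r2) remains, with payoff -6.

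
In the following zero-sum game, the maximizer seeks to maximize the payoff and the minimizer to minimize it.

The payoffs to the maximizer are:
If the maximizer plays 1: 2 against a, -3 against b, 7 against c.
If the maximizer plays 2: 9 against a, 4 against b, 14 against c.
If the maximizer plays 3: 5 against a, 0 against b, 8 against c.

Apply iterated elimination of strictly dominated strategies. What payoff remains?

4

Row 3 is strictly dominated by row 2 (9>5, 4>0, 14>8); eliminate 3.
Row 1 is strictly dominated by row 2 (9>2, 4>-3, 14>7); eliminate 1.
Column c is strictly dominated by a for the minimizer (9<14); eliminate c.
Column a is strictly dominated by b for the minimizer (4<9); eliminate a.
Only (2, b) remains, with payoff 4.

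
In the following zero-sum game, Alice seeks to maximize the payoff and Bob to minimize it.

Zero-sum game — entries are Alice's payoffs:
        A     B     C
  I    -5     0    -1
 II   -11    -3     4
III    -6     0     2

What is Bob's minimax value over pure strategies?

The worst case (largest entry) in each column is A: -5, B: 0, C: 4.
The best (smallest) of these is -5.

-5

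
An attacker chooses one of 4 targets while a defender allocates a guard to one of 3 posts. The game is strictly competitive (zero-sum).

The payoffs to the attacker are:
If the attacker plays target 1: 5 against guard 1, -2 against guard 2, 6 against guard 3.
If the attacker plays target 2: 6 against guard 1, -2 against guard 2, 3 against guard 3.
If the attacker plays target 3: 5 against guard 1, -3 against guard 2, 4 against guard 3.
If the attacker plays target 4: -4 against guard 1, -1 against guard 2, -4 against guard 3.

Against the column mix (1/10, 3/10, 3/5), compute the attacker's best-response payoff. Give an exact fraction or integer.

7/2

target 1: (5)·(1/10) + (-2)·(3/10) + (6)·(3/5) = 7/2.
target 2: (6)·(1/10) + (-2)·(3/10) + (3)·(3/5) = 9/5.
target 3: (5)·(1/10) + (-3)·(3/10) + (4)·(3/5) = 2.
target 4: (-4)·(1/10) + (-1)·(3/10) + (-4)·(3/5) = -31/10.
The best pure response is target 1 with expected payoff 7/2.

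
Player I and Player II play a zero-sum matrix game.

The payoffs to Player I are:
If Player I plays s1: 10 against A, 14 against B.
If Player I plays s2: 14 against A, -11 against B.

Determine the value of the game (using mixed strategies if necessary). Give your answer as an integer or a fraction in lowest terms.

306/29

Row minima are 10 and -11, so Player I's maximin is 10; column maxima are 14 and 14, so Player II's minimax is 14. These differ, so the equilibrium is in mixed strategies.
Let Player I play s1 with probability p. Player II is indifferent when 10p + 14(1−p) = 14p − 11(1−p), giving p = 25/29.
Let Player II play A with probability q. Player I is indifferent when 10q + 14(1−q) = 14q − 11(1−q), giving q = 25/29.
The value is 10·(25/29) + (14)·(4/29) = 306/29.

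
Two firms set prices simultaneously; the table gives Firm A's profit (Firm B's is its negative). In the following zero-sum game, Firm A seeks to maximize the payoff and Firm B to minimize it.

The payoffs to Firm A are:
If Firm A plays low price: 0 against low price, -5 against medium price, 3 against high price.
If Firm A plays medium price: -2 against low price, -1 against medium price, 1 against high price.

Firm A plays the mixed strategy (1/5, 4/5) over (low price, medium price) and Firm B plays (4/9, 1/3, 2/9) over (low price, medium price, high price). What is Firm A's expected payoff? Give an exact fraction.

Against (4/9, 1/3, 2/9), each row's expected payoff is low price: -1; medium price: -1.
Taking the (1/5, 4/5)-weighted average: (1/5)·(-1) + (4/5)·(-1) = -1.

-1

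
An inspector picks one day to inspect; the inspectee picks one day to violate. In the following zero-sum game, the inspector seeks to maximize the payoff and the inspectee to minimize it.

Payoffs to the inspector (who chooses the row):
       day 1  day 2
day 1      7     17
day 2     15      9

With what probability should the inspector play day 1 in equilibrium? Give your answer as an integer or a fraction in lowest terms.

3/8

Row minima are 7 and 9, so the inspector's maximin is 9; column maxima are 15 and 17, so the inspectee's minimax is 15. These differ, so the equilibrium is in mixed strategies.
Let the inspector play day 1 with probability p. The inspectee is indifferent when 7p + 15(1−p) = 17p + 9(1−p), giving p = 3/8.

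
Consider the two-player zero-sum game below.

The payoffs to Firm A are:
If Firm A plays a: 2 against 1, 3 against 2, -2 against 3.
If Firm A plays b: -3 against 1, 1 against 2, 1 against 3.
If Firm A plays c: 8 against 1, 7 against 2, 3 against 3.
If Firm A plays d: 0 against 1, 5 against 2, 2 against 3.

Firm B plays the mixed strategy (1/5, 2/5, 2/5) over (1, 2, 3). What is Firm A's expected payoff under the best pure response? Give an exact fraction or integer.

a: (2)·(1/5) + (3)·(2/5) + (-2)·(2/5) = 4/5.
b: (-3)·(1/5) + (1)·(2/5) + (1)·(2/5) = 1/5.
c: (8)·(1/5) + (7)·(2/5) + (3)·(2/5) = 28/5.
d: (0)·(1/5) + (5)·(2/5) + (2)·(2/5) = 14/5.
The best pure response is c with expected payoff 28/5.

28/5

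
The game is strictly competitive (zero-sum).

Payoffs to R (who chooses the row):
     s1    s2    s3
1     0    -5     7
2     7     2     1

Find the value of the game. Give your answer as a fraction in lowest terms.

Column s1 is strictly dominated by s2 for C (it gives R more in every row).
The remaining 2×2 game on (1, 2) × (s2, s3) has no saddle point. Let R play 1 with probability p; indifference gives −5p + 2(1−p) = 7p + (1−p), so p = 1/13.
Similarly C's optimal q on s2 is 6/13, and the value is -5·(6/13) + (7)·(7/13) = 19/13.

19/13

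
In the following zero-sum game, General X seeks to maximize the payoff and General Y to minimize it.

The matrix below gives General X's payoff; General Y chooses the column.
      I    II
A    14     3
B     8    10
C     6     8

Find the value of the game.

116/13

Row C is strictly dominated by row B, so General X never plays it.
The remaining 2×2 game on (A, B) × (I, II) has no saddle point. Let General X play A with probability p; indifference gives 14p + 8(1−p) = 3p + 10(1−p), so p = 2/13.
Similarly General Y's optimal q on I is 7/13, and the value is 14·(7/13) + (3)·(6/13) = 116/13.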